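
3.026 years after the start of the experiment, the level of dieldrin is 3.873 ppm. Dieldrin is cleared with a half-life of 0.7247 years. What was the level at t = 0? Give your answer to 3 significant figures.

70.0 ppm

Number of half-lives elapsed: n = 3.026/0.7247 ≈ 4.1755.
A₀ = A × 2^n = 3.873 × 2^4.1755 = 3.873 × 18.07 ≈ 69.985 ppm.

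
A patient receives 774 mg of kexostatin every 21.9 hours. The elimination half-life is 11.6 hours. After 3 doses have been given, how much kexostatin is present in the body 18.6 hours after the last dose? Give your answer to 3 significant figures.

The 3 doses were given 62.4, 40.5, 18.6 hours ago.
Total = 774·(1/2)^(62.4/11.6) + 774·(1/2)^(40.5/11.6) + 774·(1/2)^(18.6/11.6)
      = 18.595 + 68.823 + 254.72 ≈ 342.13 mg.

342 mg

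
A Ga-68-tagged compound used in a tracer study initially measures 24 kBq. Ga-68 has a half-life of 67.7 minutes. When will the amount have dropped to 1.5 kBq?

270.8 minutes

1.5/24 = 1/16, so 4 half-lives have elapsed.
t = 4 × 67.7 = 270.8 minutes.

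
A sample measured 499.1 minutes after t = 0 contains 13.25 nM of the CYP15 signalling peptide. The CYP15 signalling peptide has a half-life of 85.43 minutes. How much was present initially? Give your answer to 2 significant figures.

Number of half-lives elapsed: n = 499.1/85.43 ≈ 5.8422.
A₀ = A × 2^n = 13.25 × 2^5.8422 = 13.25 × 57.369 ≈ 760.14 nM.

760 nM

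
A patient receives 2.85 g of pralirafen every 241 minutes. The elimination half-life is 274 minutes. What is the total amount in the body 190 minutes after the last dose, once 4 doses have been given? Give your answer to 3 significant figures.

3.52 g

The 4 doses were given 913, 672, 431, 190 minutes ago.
Total = 2.85·(1/2)^(913/274) + 2.85·(1/2)^(672/274) + 2.85·(1/2)^(431/274) + 2.85·(1/2)^(190/274)
      = 0.28299 + 0.52066 + 0.95791 + 1.7624 ≈ 3.524 g.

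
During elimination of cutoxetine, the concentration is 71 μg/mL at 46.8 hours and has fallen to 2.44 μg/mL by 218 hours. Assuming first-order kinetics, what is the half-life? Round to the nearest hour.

35 hours

Over Δt = 218 − 46.8 = 171.2 hours, the level fell by a factor of 71/2.44 ≈ 29.098.
n = log₂(29.098) ≈ 4.8629 half-lives, so t½ = 171.2/4.8629 ≈ 35.206 hours.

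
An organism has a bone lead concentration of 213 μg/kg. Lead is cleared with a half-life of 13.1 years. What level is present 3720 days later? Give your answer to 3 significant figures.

Convert the elapsed time: 3720 days = 10.1918 years.
Number of half-lives: n = 10.1918/13.1 ≈ 0.778.
Remaining = 213 × (1/2)^0.778 = 213 × 0.58318 ≈ 124.22 μg/kg.

124 μg/kg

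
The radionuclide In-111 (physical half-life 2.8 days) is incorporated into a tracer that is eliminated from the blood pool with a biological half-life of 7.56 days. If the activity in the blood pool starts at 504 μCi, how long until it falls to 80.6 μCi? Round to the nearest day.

5 days

1/t_eff = 1/t_phys + 1/t_biol = 1/2.8 + 1/7.56 = 0.48942 per day.
t_eff = 2.8 × 7.56 / (2.8 + 7.56) ≈ 2.0432 days.
n = log₂(504/80.6) ≈ 2.6446; t = 2.6446 × 2.0432 ≈ 5.4035 days.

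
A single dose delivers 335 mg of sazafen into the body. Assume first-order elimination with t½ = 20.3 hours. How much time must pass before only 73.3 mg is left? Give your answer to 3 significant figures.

Fraction remaining = 73.3/335 ≈ 0.21881.
n = log₂(335/73.3) = ln(4.5703)/ln 2 ≈ 2.1923 half-lives.
t = n × t½ = 2.1923 × 20.3 ≈ 44.503 hours.

44.5 hours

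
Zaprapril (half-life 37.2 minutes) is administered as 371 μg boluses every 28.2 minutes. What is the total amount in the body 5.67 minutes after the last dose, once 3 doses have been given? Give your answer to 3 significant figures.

648 μg

The 3 doses were given 62.07, 33.87, 5.67 minutes ago.
Total = 371·(1/2)^(62.07/37.2) + 371·(1/2)^(33.87/37.2) + 371·(1/2)^(5.67/37.2)
      = 116.71 + 197.37 + 333.8 ≈ 647.88 μg.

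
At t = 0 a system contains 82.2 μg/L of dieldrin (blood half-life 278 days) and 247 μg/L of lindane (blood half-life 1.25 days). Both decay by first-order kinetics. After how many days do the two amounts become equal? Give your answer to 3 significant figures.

1.99 days

Set 82.2·(1/2)^(t/278) = 247·(1/2)^(t/1.25).
Taking log₂: log₂(82.2/247) = t·(1/278 − 1/1.25).
log₂(0.33279) = -1.5873; 1/278 − 1/1.25 = -0.7964.
t = -1.5873 / -0.7964 ≈ 1.9931 days.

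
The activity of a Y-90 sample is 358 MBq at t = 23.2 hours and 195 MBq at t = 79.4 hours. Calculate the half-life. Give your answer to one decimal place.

Over Δt = 79.4 − 23.2 = 56.2 hours, the level fell by a factor of 358/195 ≈ 1.8359.
n = log₂(1.8359) ≈ 0.87649 half-lives, so t½ = 56.2/0.87649 ≈ 64.12 hours.

64.1 hours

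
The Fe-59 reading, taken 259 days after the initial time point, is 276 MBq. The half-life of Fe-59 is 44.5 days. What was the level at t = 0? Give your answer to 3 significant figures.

Number of half-lives elapsed: n = 259/44.5 ≈ 5.8202.
A₀ = A × 2^n = 276 × 2^5.8202 = 276 × 56.502 ≈ 15594 MBq.

15600 MBq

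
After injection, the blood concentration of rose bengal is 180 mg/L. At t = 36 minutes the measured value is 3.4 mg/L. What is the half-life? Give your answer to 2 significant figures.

6.3 minutes

A/A₀ = 3.4/180 ≈ 0.018889.
n = log₂(52.941) ≈ 5.7263 half-lives elapsed in 36 minutes.
t½ = 36/5.7263 ≈ 6.2868 minutes.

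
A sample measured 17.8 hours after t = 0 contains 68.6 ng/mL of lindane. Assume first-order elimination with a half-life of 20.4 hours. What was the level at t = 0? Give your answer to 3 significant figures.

126 ng/mL

Number of half-lives elapsed: n = 17.8/20.4 ≈ 0.87255.
A₀ = A × 2^n = 68.6 × 2^0.87255 = 68.6 × 1.8309 ≈ 125.6 ng/mL.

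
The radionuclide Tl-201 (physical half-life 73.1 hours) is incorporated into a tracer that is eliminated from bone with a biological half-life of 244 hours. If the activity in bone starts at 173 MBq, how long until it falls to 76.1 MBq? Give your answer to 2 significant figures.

1/t_eff = 1/t_phys + 1/t_biol = 1/73.1 + 1/244 = 0.017778 per hour.
t_eff = 73.1 × 244 / (73.1 + 244) ≈ 56.249 hours.
n = log₂(173/76.1) ≈ 1.1848; t = 1.1848 × 56.249 ≈ 66.643 hours.

67 hours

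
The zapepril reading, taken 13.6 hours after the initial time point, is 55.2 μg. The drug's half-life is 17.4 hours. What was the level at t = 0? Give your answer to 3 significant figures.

Number of half-lives elapsed: n = 13.6/17.4 ≈ 0.78161.
A₀ = A × 2^n = 55.2 × 2^0.78161 = 55.2 × 1.719 ≈ 94.891 μg.

94.9 μg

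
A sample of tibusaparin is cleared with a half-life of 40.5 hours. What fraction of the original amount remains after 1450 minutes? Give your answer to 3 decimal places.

0.661

1450 minutes = 24.1667 hours.
n = 24.1667/40.5 ≈ 0.59671 half-lives.
Fraction remaining = (1/2)^0.59671 ≈ 0.66126.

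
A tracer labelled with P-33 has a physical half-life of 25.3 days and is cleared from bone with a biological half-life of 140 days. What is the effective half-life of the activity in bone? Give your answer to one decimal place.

1/t_eff = 1/t_phys + 1/t_biol = 1/25.3 + 1/140 = 0.046669 per day.
t_eff = 25.3 × 140 / (25.3 + 140) ≈ 21.428 days.

21.4 days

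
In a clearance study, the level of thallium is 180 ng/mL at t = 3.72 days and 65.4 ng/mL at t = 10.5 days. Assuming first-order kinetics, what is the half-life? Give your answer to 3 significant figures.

4.64 days

Over Δt = 10.5 − 3.72 = 6.78 days, the level fell by a factor of 180/65.4 ≈ 2.7523.
n = log₂(2.7523) ≈ 1.4606 half-lives, so t½ = 6.78/1.4606 ≈ 4.6418 days.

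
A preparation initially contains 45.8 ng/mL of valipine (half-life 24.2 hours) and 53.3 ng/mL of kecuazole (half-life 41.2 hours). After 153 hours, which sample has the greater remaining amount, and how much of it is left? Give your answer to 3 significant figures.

valipine: 45.8 × (1/2)^6.3223 ≈ 0.57235 ng/mL.
kecuazole: 53.3 × (1/2)^3.7136 ≈ 4.0628 ng/mL.
Kecuazole has more remaining, at ≈ 4.0628 ng/mL.

kecuazole, 4.06 ng/mL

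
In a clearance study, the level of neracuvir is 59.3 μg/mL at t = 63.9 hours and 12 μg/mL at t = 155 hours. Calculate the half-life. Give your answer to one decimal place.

Over Δt = 155 − 63.9 = 91.1 hours, the level fell by a factor of 59.3/12 ≈ 4.9417.
n = log₂(4.9417) ≈ 2.305 half-lives, so t½ = 91.1/2.305 ≈ 39.523 hours.

39.5 hours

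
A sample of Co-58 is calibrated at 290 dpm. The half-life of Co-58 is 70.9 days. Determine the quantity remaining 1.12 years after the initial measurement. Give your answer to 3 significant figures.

Convert the elapsed time: 1.12 years = 408.8 days.
Number of half-lives: n = 408.8/70.9 ≈ 5.7659.
Remaining = 290 × (1/2)^5.7659 = 290 × 0.018378 ≈ 5.3297 dpm.

5.33 dpm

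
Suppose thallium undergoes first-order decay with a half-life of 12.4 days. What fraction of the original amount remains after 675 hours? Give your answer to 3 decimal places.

0.208

675 hours = 28.125 days.
n = 28.125/12.4 ≈ 2.2681 half-lives.
Fraction remaining = (1/2)^2.2681 ≈ 0.2076.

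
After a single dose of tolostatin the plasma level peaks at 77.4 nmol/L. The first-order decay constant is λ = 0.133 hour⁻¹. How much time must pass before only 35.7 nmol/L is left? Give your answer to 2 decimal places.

t½ = ln 2 / λ = 0.69315 / 0.133 ≈ 5.2116 hours.
Fraction remaining = 35.7/77.4 ≈ 0.46124.
n = log₂(77.4/35.7) = ln(2.1681)/ln 2 ≈ 1.1164 half-lives.
t = n × t½ = 1.1164 × 5.2116 ≈ 5.8183 hours.

5.82 hours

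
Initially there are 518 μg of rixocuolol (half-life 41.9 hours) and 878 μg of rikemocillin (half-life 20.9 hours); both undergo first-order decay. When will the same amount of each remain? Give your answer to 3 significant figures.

Set 518·(1/2)^(t/41.9) = 878·(1/2)^(t/20.9).
Taking log₂: log₂(518/878) = t·(1/41.9 − 1/20.9).
log₂(0.58998) = -0.76127; 1/41.9 − 1/20.9 = -0.023981.
t = -0.76127 / -0.023981 ≈ 31.745 hours.

31.7 hours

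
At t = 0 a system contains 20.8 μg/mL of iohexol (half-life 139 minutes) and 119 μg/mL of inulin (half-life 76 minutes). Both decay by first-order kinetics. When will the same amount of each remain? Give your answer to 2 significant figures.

420 minutes

Set 20.8·(1/2)^(t/139) = 119·(1/2)^(t/76).
Taking log₂: log₂(20.8/119) = t·(1/139 − 1/76).
log₂(0.17479) = -2.5163; 1/139 − 1/76 = -0.0059637.
t = -2.5163 / -0.0059637 ≈ 421.94 minutes.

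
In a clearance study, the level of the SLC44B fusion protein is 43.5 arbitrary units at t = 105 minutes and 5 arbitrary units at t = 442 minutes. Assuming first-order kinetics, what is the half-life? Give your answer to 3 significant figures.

Over Δt = 442 − 105 = 337 minutes, the level fell by a factor of 43.5/5 ≈ 8.7.
n = log₂(8.7) ≈ 3.121 half-lives, so t½ = 337/3.121 ≈ 107.98 minutes.

108 minutes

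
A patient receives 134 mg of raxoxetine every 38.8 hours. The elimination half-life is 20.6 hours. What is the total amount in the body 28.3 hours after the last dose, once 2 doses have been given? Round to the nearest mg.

The 2 doses were given 67.1, 28.3 hours ago.
Total = 134·(1/2)^(67.1/20.6) + 134·(1/2)^(28.3/20.6)
      = 14.014 + 51.708 ≈ 65.722 mg.

66 mg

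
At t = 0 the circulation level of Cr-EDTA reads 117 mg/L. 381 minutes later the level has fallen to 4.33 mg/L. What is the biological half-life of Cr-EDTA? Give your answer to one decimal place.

A/A₀ = 4.33/117 ≈ 0.037009.
n = log₂(27.021) ≈ 4.756 half-lives elapsed in 381 minutes.
t½ = 381/4.756 ≈ 80.109 minutes.

80.1 minutes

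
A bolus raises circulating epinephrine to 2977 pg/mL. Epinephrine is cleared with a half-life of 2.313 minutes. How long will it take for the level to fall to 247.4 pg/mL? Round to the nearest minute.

8 minutes

Fraction remaining = 247.4/2977 ≈ 0.083104.
n = log₂(2977/247.4) = ln(12.033)/ln 2 ≈ 3.5889 half-lives.
t = n × t½ = 3.5889 × 2.313 ≈ 8.3012 minutes.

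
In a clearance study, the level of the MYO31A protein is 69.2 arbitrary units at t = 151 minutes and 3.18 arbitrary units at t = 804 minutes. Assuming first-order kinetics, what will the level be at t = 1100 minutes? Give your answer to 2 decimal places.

0.79 arbitrary units

Over Δt = 804 − 151 = 653 minutes, the level fell by a factor of 69.2/3.18 ≈ 21.761.
n = log₂(21.761) ≈ 4.4437 half-lives, so t½ = 653/4.4437 ≈ 146.95 minutes.
From t = 804 to t = 1100: 3.18 × (1/2)^((1100−804)/146.95) ≈ 0.78717 arbitrary units.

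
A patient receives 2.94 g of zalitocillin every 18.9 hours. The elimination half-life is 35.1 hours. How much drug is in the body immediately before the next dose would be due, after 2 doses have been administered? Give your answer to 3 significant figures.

3.42 g

The 2 doses were given 37.8, 18.9 hours ago.
Total = 2.94·(1/2)^(37.8/35.1) + 2.94·(1/2)^(18.9/35.1)
      = 1.3937 + 2.0242 ≈ 3.4179 g.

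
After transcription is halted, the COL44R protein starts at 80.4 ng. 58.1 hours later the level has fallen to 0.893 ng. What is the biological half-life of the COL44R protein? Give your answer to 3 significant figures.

A/A₀ = 0.893/80.4 ≈ 0.011107.
n = log₂(90.034) ≈ 6.4924 half-lives elapsed in 58.1 hours.
t½ = 58.1/6.4924 ≈ 8.9489 hours.

8.95 hours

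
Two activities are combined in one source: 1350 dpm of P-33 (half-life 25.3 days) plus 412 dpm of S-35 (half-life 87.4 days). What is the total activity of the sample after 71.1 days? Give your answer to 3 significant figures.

P-33: 1350 × (1/2)^(71.1/25.3) = 1350 × (1/2)^2.8103 ≈ 192.47 dpm.
S-35: 412 × (1/2)^(71.1/87.4) = 412 × (1/2)^0.8135 ≈ 234.43 dpm.
Total = 192.47 + 234.43 ≈ 426.89 dpm.

427 dpm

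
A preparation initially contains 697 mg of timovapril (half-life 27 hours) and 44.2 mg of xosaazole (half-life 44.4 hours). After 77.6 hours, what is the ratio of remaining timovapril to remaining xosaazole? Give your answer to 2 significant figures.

7.2

timovapril: 697 × (1/2)^(77.6/27) = 697 × (1/2)^2.8741 ≈ 95.071 mg.
xosaazole: 44.2 × (1/2)^(77.6/44.4) = 44.2 × (1/2)^1.7477 ≈ 13.161 mg.
Ratio ≈ 95.071 / 13.161 ≈ 7.2236.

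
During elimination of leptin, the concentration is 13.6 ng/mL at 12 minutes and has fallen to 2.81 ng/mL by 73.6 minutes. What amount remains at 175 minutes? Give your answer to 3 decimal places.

0.210 ng/mL

Over Δt = 73.6 − 12 = 61.6 minutes, the level fell by a factor of 13.6/2.81 ≈ 4.8399.
n = log₂(4.8399) ≈ 2.275 half-lives, so t½ = 61.6/2.275 ≈ 27.077 minutes.
From t = 73.6 to t = 175: 2.81 × (1/2)^((175−73.6)/27.077) ≈ 0.2096 ng/mL.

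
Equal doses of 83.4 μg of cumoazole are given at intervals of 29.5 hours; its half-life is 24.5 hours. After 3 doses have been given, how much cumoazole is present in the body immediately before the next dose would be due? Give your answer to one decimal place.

The 3 doses were given 88.5, 59, 29.5 hours ago.
Total = 83.4·(1/2)^(88.5/24.5) + 83.4·(1/2)^(59/24.5) + 83.4·(1/2)^(29.5/24.5)
      = 6.8198 + 15.712 + 36.199 ≈ 58.731 μg.

58.7 μg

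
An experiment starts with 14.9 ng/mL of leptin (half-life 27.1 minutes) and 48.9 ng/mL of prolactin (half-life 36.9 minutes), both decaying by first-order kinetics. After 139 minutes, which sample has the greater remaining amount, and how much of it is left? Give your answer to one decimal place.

leptin: 14.9 × (1/2)^5.1292 ≈ 0.42575 ng/mL.
prolactin: 48.9 × (1/2)^3.7669 ≈ 3.5921 ng/mL.
Prolactin has more remaining, at ≈ 3.5921 ng/mL.

prolactin, 3.6 ng/mL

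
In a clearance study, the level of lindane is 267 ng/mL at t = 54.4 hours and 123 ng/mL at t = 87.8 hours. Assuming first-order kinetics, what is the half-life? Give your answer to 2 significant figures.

Over Δt = 87.8 − 54.4 = 33.4 hours, the level fell by a factor of 267/123 ≈ 2.1707.
n = log₂(2.1707) ≈ 1.1182 half-lives, so t½ = 33.4/1.1182 ≈ 29.87 hours.

30 hours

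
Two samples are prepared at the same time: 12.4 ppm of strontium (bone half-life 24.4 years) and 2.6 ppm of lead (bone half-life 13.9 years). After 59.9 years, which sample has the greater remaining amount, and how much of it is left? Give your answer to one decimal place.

strontium: 12.4 × (1/2)^2.4549 ≈ 2.2616 ppm.
lead: 2.6 × (1/2)^4.3094 ≈ 0.13114 ppm.
Strontium has more remaining, at ≈ 2.2616 ppm.

strontium, 2.3 ppm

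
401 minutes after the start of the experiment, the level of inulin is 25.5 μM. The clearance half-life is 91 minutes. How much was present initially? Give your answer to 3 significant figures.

541 μM

Number of half-lives elapsed: n = 401/91 ≈ 4.4066.
A₀ = A × 2^n = 25.5 × 2^4.4066 = 25.5 × 21.209 ≈ 540.83 μM.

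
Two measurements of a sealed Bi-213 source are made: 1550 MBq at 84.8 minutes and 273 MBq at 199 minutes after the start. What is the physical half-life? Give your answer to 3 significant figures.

Over Δt = 199 − 84.8 = 114.2 minutes, the level fell by a factor of 1550/273 ≈ 5.6777.
n = log₂(5.6777) ≈ 2.5053 half-lives, so t½ = 114.2/2.5053 ≈ 45.583 minutes.

45.6 minutes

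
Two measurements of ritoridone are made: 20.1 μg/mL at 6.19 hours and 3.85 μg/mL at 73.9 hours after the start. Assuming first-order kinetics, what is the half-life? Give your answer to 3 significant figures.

28.4 hours

Over Δt = 73.9 − 6.19 = 67.71 hours, the level fell by a factor of 20.1/3.85 ≈ 5.2208.
n = log₂(5.2208) ≈ 2.3843 half-lives, so t½ = 67.71/2.3843 ≈ 28.399 hours.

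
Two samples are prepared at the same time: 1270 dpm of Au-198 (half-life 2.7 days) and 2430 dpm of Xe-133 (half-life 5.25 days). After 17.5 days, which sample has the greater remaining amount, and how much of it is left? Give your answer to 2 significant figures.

Au-198: 1270 × (1/2)^6.4815 ≈ 14.213 dpm.
Xe-133: 2430 × (1/2)^3.3333 ≈ 241.09 dpm.
Xe-133 has more remaining, at ≈ 241.09 dpm.

Xe-133, 240 dpm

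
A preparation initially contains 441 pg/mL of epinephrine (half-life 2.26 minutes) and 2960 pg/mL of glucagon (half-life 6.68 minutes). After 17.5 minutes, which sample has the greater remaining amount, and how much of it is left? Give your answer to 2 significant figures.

glucagon, 480 pg/mL

epinephrine: 441 × (1/2)^7.7434 ≈ 2.058 pg/mL.
glucagon: 2960 × (1/2)^2.6198 ≈ 481.58 pg/mL.
Glucagon has more remaining, at ≈ 481.58 pg/mL.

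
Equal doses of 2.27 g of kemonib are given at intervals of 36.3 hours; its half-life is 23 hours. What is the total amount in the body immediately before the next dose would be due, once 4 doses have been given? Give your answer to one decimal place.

1.1 g

The 4 doses were given 145.2, 108.9, 72.6, 36.3 hours ago.
Total = 2.27·(1/2)^(145.2/23) + 2.27·(1/2)^(108.9/23) + 2.27·(1/2)^(72.6/23) + 2.27·(1/2)^(36.3/23)
      = 0.02855 + 0.085254 + 0.25458 + 0.76019 ≈ 1.1286 g.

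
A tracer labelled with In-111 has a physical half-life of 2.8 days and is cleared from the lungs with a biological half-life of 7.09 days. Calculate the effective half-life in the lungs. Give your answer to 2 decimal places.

2.01 days

1/t_eff = 1/t_phys + 1/t_biol = 1/2.8 + 1/7.09 = 0.49819 per day.
t_eff = 2.8 × 7.09 / (2.8 + 7.09) ≈ 2.0073 days.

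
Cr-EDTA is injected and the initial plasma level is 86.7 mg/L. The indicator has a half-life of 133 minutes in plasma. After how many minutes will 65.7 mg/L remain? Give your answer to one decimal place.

Fraction remaining = 65.7/86.7 ≈ 0.75779.
n = log₂(86.7/65.7) = ln(1.3196)/ln 2 ≈ 0.40014 half-lives.
t = n × t½ = 0.40014 × 133 ≈ 53.218 minutes.

53.2 minutes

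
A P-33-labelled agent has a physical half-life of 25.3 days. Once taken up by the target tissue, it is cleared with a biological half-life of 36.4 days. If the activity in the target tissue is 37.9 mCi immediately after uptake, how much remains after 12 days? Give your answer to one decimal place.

21.7 mCi

1/t_eff = 1/t_phys + 1/t_biol = 1/25.3 + 1/36.4 = 0.066998 per day.
t_eff = 25.3 × 36.4 / (25.3 + 36.4) ≈ 14.926 days.
Remaining = 37.9 × (1/2)^(12/14.926) = 37.9 × (1/2)^0.80398 ≈ 21.708 mCi.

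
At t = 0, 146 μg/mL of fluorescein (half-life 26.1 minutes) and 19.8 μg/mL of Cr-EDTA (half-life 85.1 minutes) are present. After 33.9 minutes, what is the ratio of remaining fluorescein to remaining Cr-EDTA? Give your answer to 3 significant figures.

fluorescein: 146 × (1/2)^(33.9/26.1) = 146 × (1/2)^1.2989 ≈ 59.342 μg/mL.
Cr-EDTA: 19.8 × (1/2)^(33.9/85.1) = 19.8 × (1/2)^0.39835 ≈ 15.023 μg/mL.
Ratio ≈ 59.342 / 15.023 ≈ 3.9501.

3.95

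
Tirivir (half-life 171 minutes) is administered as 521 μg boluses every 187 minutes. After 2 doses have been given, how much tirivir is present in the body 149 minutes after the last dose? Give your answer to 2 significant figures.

The 2 doses were given 336, 149 minutes ago.
Total = 521·(1/2)^(336/171) + 521·(1/2)^(149/171)
      = 133.46 + 284.8 ≈ 418.25 μg.

420 μg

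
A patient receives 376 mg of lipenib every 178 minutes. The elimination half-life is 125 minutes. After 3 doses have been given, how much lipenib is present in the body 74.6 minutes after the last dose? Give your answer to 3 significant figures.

The 3 doses were given 430.6, 252.6, 74.6 minutes ago.
Total = 376·(1/2)^(430.6/125) + 376·(1/2)^(252.6/125) + 376·(1/2)^(74.6/125)
      = 34.53 + 92.654 + 248.62 ≈ 375.8 mg.

376 mg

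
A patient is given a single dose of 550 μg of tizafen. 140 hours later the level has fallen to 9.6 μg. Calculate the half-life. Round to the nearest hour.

A/A₀ = 9.6/550 ≈ 0.017455.
n = log₂(57.292) ≈ 5.8403 half-lives elapsed in 140 hours.
t½ = 140/5.8403 ≈ 23.972 hours.

24 hours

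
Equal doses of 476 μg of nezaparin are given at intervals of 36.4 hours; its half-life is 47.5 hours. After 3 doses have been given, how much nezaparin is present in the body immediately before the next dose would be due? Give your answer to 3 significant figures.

The 3 doses were given 109.2, 72.8, 36.4 hours ago.
Total = 476·(1/2)^(109.2/47.5) + 476·(1/2)^(72.8/47.5) + 476·(1/2)^(36.4/47.5)
      = 96.729 + 164.53 + 279.85 ≈ 541.1 μg.

541 μg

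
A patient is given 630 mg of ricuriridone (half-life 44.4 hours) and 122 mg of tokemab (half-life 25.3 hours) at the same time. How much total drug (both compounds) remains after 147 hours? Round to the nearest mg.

ricuriridone: 630 × (1/2)^(147/44.4) = 630 × (1/2)^3.3108 ≈ 63.487 mg.
tokemab: 122 × (1/2)^(147/25.3) = 122 × (1/2)^5.8103 ≈ 2.1742 mg.
Total = 63.487 + 2.1742 ≈ 65.662 mg.

66 mg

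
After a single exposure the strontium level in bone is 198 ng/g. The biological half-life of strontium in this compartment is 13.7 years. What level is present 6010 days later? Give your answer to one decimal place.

86.1 ng/g

Convert the elapsed time: 6010 days = 16.4658 years.
Number of half-lives: n = 16.4658/13.7 ≈ 1.2019.
Remaining = 198 × (1/2)^1.2019 = 198 × 0.43471 ≈ 86.072 ng/g.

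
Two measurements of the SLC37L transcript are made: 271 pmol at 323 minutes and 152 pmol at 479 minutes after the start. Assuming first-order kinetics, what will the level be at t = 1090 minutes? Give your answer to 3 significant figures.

15.8 pmol

Over Δt = 479 − 323 = 156 minutes, the level fell by a factor of 271/152 ≈ 1.7829.
n = log₂(1.7829) ≈ 0.83422 half-lives, so t½ = 156/0.83422 ≈ 187 minutes.
From t = 479 to t = 1090: 152 × (1/2)^((1090−479)/187) ≈ 15.786 pmol.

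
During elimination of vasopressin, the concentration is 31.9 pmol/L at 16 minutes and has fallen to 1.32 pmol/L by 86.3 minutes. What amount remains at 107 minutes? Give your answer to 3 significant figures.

0.517 pmol/L

Over Δt = 86.3 − 16 = 70.3 minutes, the level fell by a factor of 31.9/1.32 ≈ 24.167.
n = log₂(24.167) ≈ 4.5949 half-lives, so t½ = 70.3/4.5949 ≈ 15.299 minutes.
From t = 86.3 to t = 107: 1.32 × (1/2)^((107−86.3)/15.299) ≈ 0.51675 pmol/L.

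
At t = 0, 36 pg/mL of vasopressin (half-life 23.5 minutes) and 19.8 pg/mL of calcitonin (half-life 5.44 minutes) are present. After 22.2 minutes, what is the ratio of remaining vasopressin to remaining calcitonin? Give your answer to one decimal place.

vasopressin: 36 × (1/2)^(22.2/23.5) = 36 × (1/2)^0.94468 ≈ 18.704 pg/mL.
calcitonin: 19.8 × (1/2)^(22.2/5.44) = 19.8 × (1/2)^4.0809 ≈ 1.17 pg/mL.
Ratio ≈ 18.704 / 1.17 ≈ 15.986.

16.0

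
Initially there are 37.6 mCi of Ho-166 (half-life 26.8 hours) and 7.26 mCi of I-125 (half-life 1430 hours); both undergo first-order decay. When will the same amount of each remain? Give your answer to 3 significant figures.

Set 37.6·(1/2)^(t/26.8) = 7.26·(1/2)^(t/1430).
Taking log₂: log₂(37.6/7.26) = t·(1/26.8 − 1/1430).
log₂(5.1791) = 2.3727; 1/26.8 − 1/1430 = 0.036614.
t = 2.3727 / 0.036614 ≈ 64.803 hours.

64.8 hours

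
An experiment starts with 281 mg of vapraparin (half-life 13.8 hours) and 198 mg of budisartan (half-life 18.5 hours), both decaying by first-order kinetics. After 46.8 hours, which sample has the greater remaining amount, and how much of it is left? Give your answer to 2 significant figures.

vapraparin: 281 × (1/2)^3.3913 ≈ 26.781 mg.
budisartan: 198 × (1/2)^2.5297 ≈ 34.288 mg.
Budisartan has more remaining, at ≈ 34.288 mg.

budisartan, 34 mg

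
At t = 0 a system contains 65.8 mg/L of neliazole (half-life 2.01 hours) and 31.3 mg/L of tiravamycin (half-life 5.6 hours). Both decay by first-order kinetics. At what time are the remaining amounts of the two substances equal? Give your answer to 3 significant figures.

Set 65.8·(1/2)^(t/2.01) = 31.3·(1/2)^(t/5.6).
Taking log₂: log₂(65.8/31.3) = t·(1/2.01 − 1/5.6).
log₂(2.1022) = 1.0719; 1/2.01 − 1/5.6 = 0.31894.
t = 1.0719 / 0.31894 ≈ 3.3609 hours.

3.36 hours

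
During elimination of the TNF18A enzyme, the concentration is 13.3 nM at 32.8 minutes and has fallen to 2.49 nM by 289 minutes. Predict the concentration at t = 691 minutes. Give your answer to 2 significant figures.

0.18 nM

Over Δt = 289 − 32.8 = 256.2 minutes, the level fell by a factor of 13.3/2.49 ≈ 5.3414.
n = log₂(5.3414) ≈ 2.4172 half-lives, so t½ = 256.2/2.4172 ≈ 105.99 minutes.
From t = 289 to t = 691: 2.49 × (1/2)^((691−289)/105.99) ≈ 0.17966 nM.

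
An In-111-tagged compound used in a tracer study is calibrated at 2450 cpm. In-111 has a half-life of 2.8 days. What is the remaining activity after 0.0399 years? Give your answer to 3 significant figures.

66.6 cpm

Convert the elapsed time: 0.0399 years = 14.5635 days.
Number of half-lives: n = 14.5635/2.8 ≈ 5.2012.
Remaining = 2450 × (1/2)^5.2012 = 2450 × 0.027181 ≈ 66.594 cpm.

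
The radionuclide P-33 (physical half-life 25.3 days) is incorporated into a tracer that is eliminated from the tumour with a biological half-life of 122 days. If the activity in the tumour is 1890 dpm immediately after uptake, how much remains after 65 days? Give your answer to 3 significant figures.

220 dpm

1/t_eff = 1/t_phys + 1/t_biol = 1/25.3 + 1/122 = 0.047722 per day.
t_eff = 25.3 × 122 / (25.3 + 122) ≈ 20.955 days.
Remaining = 1890 × (1/2)^(65/20.955) = 1890 × (1/2)^3.102 ≈ 220.13 dpm.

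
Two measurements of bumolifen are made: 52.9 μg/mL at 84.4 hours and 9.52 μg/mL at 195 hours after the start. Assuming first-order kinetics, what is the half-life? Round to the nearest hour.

45 hours

Over Δt = 195 − 84.4 = 110.6 hours, the level fell by a factor of 52.9/9.52 ≈ 5.5567.
n = log₂(5.5567) ≈ 2.4742 half-lives, so t½ = 110.6/2.4742 ≈ 44.701 hours.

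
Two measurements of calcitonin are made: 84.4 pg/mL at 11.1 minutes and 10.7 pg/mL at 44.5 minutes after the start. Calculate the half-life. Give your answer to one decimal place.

Over Δt = 44.5 − 11.1 = 33.4 minutes, the level fell by a factor of 84.4/10.7 ≈ 7.8879.
n = log₂(7.8879) ≈ 2.9796 half-lives, so t½ = 33.4/2.9796 ≈ 11.209 minutes.

11.2 minutes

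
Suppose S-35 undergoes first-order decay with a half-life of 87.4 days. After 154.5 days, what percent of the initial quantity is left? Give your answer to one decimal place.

29.4%

n = 154.5/87.4 ≈ 1.7677 half-lives.
Fraction remaining = (1/2)^1.7677 ≈ 0.29367, i.e. 29.367%.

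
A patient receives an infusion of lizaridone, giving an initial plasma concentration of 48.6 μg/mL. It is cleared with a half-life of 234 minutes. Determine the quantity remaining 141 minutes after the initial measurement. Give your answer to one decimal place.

32.0 μg/mL

Number of half-lives: n = 141/234 ≈ 0.60256.
Remaining = 48.6 × (1/2)^0.60256 = 48.6 × 0.65858 ≈ 32.007 μg/mL.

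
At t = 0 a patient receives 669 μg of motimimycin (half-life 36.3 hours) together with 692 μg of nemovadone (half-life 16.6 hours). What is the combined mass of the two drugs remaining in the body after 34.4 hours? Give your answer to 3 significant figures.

511 μg

motimimycin: 669 × (1/2)^(34.4/36.3) = 669 × (1/2)^0.94766 ≈ 346.86 μg.
nemovadone: 692 × (1/2)^(34.4/16.6) = 692 × (1/2)^2.0723 ≈ 164.55 μg.
Total = 346.86 + 164.55 ≈ 511.4 μg.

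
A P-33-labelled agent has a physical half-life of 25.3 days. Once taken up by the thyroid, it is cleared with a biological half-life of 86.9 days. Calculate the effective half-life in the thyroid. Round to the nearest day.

20 days

1/t_eff = 1/t_phys + 1/t_biol = 1/25.3 + 1/86.9 = 0.051033 per day.
t_eff = 25.3 × 86.9 / (25.3 + 86.9) ≈ 19.595 days.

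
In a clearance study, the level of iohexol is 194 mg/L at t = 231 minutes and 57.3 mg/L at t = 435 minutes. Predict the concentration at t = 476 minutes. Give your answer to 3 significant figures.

Over Δt = 435 − 231 = 204 minutes, the level fell by a factor of 194/57.3 ≈ 3.3857.
n = log₂(3.3857) ≈ 1.7594 half-lives, so t½ = 204/1.7594 ≈ 115.95 minutes.
From t = 435 to t = 476: 57.3 × (1/2)^((476−435)/115.95) ≈ 44.844 mg/L.

44.8 mg/L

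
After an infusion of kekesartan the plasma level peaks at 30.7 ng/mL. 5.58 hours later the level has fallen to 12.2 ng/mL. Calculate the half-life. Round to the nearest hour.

4 hours

A/A₀ = 12.2/30.7 ≈ 0.39739.
n = log₂(2.5164) ≈ 1.3314 half-lives elapsed in 5.58 hours.
t½ = 5.58/1.3314 ≈ 4.1912 hours.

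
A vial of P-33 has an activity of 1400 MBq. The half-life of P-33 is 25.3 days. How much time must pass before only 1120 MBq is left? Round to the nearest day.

8 days

Fraction remaining = 1120/1400 ≈ 0.8.
n = log₂(1400/1120) = ln(1.25)/ln 2 ≈ 0.32193 half-lives.
t = n × t½ = 0.32193 × 25.3 ≈ 8.1448 days.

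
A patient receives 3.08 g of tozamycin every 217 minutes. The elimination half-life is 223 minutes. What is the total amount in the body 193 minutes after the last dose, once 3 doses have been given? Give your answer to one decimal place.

3.0 g

The 3 doses were given 627, 410, 193 minutes ago.
Total = 3.08·(1/2)^(627/223) + 3.08·(1/2)^(410/223) + 3.08·(1/2)^(193/223)
      = 0.43869 + 0.86117 + 1.6905 ≈ 2.9904 g.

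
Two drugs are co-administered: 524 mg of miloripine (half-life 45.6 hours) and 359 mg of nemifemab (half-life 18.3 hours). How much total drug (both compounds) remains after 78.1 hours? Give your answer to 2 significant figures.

miloripine: 524 × (1/2)^(78.1/45.6) = 524 × (1/2)^1.7127 ≈ 159.86 mg.
nemifemab: 359 × (1/2)^(78.1/18.3) = 359 × (1/2)^4.2678 ≈ 18.637 mg.
Total = 159.86 + 18.637 ≈ 178.5 mg.

180 mg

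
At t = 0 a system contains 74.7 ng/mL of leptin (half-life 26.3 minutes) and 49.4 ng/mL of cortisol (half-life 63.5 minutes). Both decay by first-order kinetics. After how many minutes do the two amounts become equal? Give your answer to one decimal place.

Set 74.7·(1/2)^(t/26.3) = 49.4·(1/2)^(t/63.5).
Taking log₂: log₂(74.7/49.4) = t·(1/26.3 − 1/63.5).
log₂(1.5121) = 0.5966; 1/26.3 − 1/63.5 = 0.022275.
t = 0.5966 / 0.022275 ≈ 26.784 minutes.

26.8 minutes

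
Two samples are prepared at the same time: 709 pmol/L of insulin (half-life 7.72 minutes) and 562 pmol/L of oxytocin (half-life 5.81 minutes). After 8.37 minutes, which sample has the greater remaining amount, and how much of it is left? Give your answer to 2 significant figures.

insulin: 709 × (1/2)^1.0842 ≈ 334.4 pmol/L.
oxytocin: 562 × (1/2)^1.4406 ≈ 207.05 pmol/L.
Insulin has more remaining, at ≈ 334.4 pmol/L.

insulin, 330 pmol/L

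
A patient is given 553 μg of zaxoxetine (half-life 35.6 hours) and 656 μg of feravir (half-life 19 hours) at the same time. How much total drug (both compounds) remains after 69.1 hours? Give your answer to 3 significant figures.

197 μg

zaxoxetine: 553 × (1/2)^(69.1/35.6) = 553 × (1/2)^1.941 ≈ 144.02 μg.
feravir: 656 × (1/2)^(69.1/19) = 656 × (1/2)^3.6368 ≈ 52.736 μg.
Total = 144.02 + 52.736 ≈ 196.76 μg.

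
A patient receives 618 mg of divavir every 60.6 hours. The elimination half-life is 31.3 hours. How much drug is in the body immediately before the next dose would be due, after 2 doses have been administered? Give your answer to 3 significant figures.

The 2 doses were given 121.2, 60.6 hours ago.
Total = 618·(1/2)^(121.2/31.3) + 618·(1/2)^(60.6/31.3)
      = 42.203 + 161.5 ≈ 203.7 mg.

204 mg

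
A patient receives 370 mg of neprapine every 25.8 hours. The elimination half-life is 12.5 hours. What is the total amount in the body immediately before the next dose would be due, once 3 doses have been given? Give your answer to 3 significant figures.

115 mg

The 3 doses were given 77.4, 51.6, 25.8 hours ago.
Total = 370·(1/2)^(77.4/12.5) + 370·(1/2)^(51.6/12.5) + 370·(1/2)^(25.8/12.5)
      = 5.0609 + 21.162 + 88.486 ≈ 114.71 mg.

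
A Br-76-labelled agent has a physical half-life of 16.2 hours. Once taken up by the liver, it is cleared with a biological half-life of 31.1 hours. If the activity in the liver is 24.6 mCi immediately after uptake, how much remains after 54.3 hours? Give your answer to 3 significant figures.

1/t_eff = 1/t_phys + 1/t_biol = 1/16.2 + 1/31.1 = 0.093883 per hour.
t_eff = 16.2 × 31.1 / (16.2 + 31.1) ≈ 10.652 hours.
Remaining = 24.6 × (1/2)^(54.3/10.652) = 24.6 × (1/2)^5.0978 ≈ 0.71835 mCi.

0.718 mCi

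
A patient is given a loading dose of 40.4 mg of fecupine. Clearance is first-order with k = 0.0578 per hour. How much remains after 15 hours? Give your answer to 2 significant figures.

17 mg

t½ = ln 2 / k = 0.69315 / 0.0578 ≈ 11.992 hours.
Number of half-lives: n = 15/11.992 ≈ 1.2508.
Remaining = 40.4 × (1/2)^1.2508 = 40.4 × 0.42021 ≈ 16.976 mg.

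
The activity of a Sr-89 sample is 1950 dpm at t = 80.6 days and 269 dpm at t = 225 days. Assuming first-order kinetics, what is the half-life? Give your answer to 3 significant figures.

Over Δt = 225 − 80.6 = 144.4 days, the level fell by a factor of 1950/269 ≈ 7.2491.
n = log₂(7.2491) ≈ 2.8578 half-lives, so t½ = 144.4/2.8578 ≈ 50.528 days.

50.5 days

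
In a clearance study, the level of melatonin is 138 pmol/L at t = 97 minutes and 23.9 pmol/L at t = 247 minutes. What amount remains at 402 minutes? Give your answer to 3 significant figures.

3.90 pmol/L

Over Δt = 247 − 97 = 150 minutes, the level fell by a factor of 138/23.9 ≈ 5.7741.
n = log₂(5.7741) ≈ 2.5296 half-lives, so t½ = 150/2.5296 ≈ 59.298 minutes.
From t = 247 to t = 402: 23.9 × (1/2)^((402−247)/59.298) ≈ 3.9042 pmol/L.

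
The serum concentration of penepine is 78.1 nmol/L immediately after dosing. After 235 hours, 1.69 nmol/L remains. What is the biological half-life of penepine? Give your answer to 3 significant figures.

42.5 hours

A/A₀ = 1.69/78.1 ≈ 0.021639.
n = log₂(46.213) ≈ 5.5302 half-lives elapsed in 235 hours.
t½ = 235/5.5302 ≈ 42.494 hours.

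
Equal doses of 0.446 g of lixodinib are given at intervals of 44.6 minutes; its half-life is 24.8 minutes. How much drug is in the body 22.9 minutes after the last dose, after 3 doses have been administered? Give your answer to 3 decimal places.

0.322 g

The 3 doses were given 112.1, 67.5, 22.9 minutes ago.
Total = 0.446·(1/2)^(112.1/24.8) + 0.446·(1/2)^(67.5/24.8) + 0.446·(1/2)^(22.9/24.8)
      = 0.019437 + 0.067608 + 0.23516 ≈ 0.32221 g.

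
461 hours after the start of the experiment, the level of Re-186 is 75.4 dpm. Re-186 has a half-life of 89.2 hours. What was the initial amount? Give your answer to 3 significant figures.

2710 dpm

Number of half-lives elapsed: n = 461/89.2 ≈ 5.1682.
A₀ = A × 2^n = 75.4 × 2^5.1682 = 75.4 × 35.956 ≈ 2711.1 dpm.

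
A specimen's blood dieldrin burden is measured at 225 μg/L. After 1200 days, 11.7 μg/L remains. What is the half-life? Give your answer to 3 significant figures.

281 days

A/A₀ = 11.7/225 ≈ 0.052.
n = log₂(19.231) ≈ 4.2653 half-lives elapsed in 1200 days.
t½ = 1200/4.2653 ≈ 281.34 days.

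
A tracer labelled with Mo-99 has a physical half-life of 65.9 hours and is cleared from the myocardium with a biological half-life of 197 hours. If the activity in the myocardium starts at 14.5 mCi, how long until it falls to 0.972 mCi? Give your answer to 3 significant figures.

193 hours

1/t_eff = 1/t_phys + 1/t_biol = 1/65.9 + 1/197 = 0.020251 per hour.
t_eff = 65.9 × 197 / (65.9 + 197) ≈ 49.381 hours.
n = log₂(14.5/0.972) ≈ 3.899; t = 3.899 × 49.381 ≈ 192.53 hours.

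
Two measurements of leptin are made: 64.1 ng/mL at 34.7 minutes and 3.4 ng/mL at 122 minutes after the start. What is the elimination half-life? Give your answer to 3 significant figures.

Over Δt = 122 − 34.7 = 87.3 minutes, the level fell by a factor of 64.1/3.4 ≈ 18.853.
n = log₂(18.853) ≈ 4.2367 half-lives, so t½ = 87.3/4.2367 ≈ 20.606 minutes.

20.6 minutes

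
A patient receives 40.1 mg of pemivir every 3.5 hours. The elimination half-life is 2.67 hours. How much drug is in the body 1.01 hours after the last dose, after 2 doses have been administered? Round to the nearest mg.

43 mg

The 2 doses were given 4.51, 1.01 hours ago.
Total = 40.1·(1/2)^(4.51/2.67) + 40.1·(1/2)^(1.01/2.67)
      = 12.435 + 30.851 ≈ 43.287 mg.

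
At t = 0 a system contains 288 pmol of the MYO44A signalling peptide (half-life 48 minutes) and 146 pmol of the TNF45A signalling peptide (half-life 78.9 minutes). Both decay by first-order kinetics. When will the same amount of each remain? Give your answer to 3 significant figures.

Set 288·(1/2)^(t/48) = 146·(1/2)^(t/78.9).
Taking log₂: log₂(288/146) = t·(1/48 − 1/78.9).
log₂(1.9726) = 0.9801; 1/48 − 1/78.9 = 0.0081591.
t = 0.9801 / 0.0081591 ≈ 120.12 minutes.

120 minutes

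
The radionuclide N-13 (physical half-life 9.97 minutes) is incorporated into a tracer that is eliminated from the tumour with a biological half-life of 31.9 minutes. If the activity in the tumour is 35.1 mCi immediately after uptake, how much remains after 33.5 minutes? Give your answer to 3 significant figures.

1.65 mCi

1/t_eff = 1/t_phys + 1/t_biol = 1/9.97 + 1/31.9 = 0.13165 per minute.
t_eff = 9.97 × 31.9 / (9.97 + 31.9) ≈ 7.596 minutes.
Remaining = 35.1 × (1/2)^(33.5/7.596) = 35.1 × (1/2)^4.4102 ≈ 1.6508 mCi.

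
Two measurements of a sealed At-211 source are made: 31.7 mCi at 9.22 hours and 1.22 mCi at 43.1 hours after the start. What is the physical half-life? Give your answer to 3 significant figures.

7.21 hours

Over Δt = 43.1 − 9.22 = 33.88 hours, the level fell by a factor of 31.7/1.22 ≈ 25.984.
n = log₂(25.984) ≈ 4.6995 half-lives, so t½ = 33.88/4.6995 ≈ 7.2092 hours.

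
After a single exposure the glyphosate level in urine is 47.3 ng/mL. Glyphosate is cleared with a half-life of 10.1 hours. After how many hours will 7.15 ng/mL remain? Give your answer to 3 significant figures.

Fraction remaining = 7.15/47.3 ≈ 0.15116.
n = log₂(47.3/7.15) = ln(6.6154)/ln 2 ≈ 2.7258 half-lives.
t = n × t½ = 2.7258 × 10.1 ≈ 27.531 hours.

27.5 hours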